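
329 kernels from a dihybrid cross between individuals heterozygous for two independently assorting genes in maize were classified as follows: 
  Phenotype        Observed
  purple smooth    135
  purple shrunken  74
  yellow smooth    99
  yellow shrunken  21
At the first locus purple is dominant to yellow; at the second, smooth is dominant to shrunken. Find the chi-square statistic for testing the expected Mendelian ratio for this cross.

A dihybrid F₂ with independent assortment and complete dominance at both loci gives a 9:3:3:1 phenotypic ratio.
Total ratio parts = 16. Expected numbers out of 329:
  purple smooth: 329 × 9/16 = 185.0625
  purple shrunken: 329 × 3/16 = 61.6875
  yellow smooth: 329 × 3/16 = 61.6875
  yellow shrunken: 329 × 1/16 = 20.5625
χ² = Σ (O − E)² / E
  purple smooth: (135 − 185.0625)² / 185.0625 = 13.5427
  purple shrunken: (74 − 61.6875)² / 61.6875 = 2.4575
  yellow smooth: (99 − 61.6875)² / 61.6875 = 22.5690
  yellow shrunken: (21 − 20.5625)² / 20.5625 = 0.0093
χ² = 13.5427 + 2.4575 + 22.5690 + 0.0093 = 38.5785 ≈ 38.579

38.579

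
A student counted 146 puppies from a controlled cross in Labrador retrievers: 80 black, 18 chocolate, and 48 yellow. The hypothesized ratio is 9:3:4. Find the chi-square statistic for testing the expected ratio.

Total ratio parts = 16. Expected numbers out of 146:
  black: 146 × 9/16 = 82.125
  chocolate: 146 × 3/16 = 27.375
  yellow: 146 × 4/16 = 36.5
χ² = Σ (O − E)² / E
  black: (80 − 82.125)² / 82.125 = 0.0550
  chocolate: (18 − 27.375)² / 27.375 = 3.2106
  yellow: (48 − 36.5)² / 36.5 = 3.6233
χ² = 0.0550 + 3.2106 + 3.6233 = 6.8889 ≈ 6.889

6.889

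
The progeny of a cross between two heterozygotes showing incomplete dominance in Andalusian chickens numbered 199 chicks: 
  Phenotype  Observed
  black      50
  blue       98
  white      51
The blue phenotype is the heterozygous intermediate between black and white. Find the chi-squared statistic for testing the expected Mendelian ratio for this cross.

0.055

With incomplete dominance, a heterozygote × heterozygote cross gives a 1:2:1 phenotypic ratio.
Total ratio parts = 4. Expected numbers out of 199:
  black: 199 × 1/4 = 49.75
  blue: 199 × 2/4 = 99.5
  white: 199 × 1/4 = 49.75
χ² = Σ (O − E)² / E
  black: (50 − 49.75)² / 49.75 = 0.0013
  blue: (98 − 99.5)² / 99.5 = 0.0226
  white: (51 − 49.75)² / 49.75 = 0.0314
χ² = 0.0013 + 0.0226 + 0.0314 = 0.0553 ≈ 0.055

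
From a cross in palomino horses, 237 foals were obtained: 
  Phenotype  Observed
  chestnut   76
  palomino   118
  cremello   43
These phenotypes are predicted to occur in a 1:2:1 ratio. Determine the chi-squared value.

9.194

The 1:2:1 ratio has 4 parts, so with N = 237 the expected counts are:
  chestnut: 237 × 1/4 = 59.25
  palomino: 237 × 2/4 = 118.5
  cremello: 237 × 1/4 = 59.25
χ² = Σ (O − E)² / E
  chestnut: (76 − 59.25)² / 59.25 = 4.7352
  palomino: (118 − 118.5)² / 118.5 = 0.0021
  cremello: (43 − 59.25)² / 59.25 = 4.4568
χ² = 4.7352 + 0.0021 + 4.4568 = 9.1941 ≈ 9.194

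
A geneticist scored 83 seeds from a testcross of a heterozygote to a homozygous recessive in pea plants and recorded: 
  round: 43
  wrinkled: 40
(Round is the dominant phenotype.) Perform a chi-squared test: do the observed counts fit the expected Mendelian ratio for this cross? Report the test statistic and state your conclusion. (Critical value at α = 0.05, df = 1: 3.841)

A testcross of a heterozygote (Aa × aa) gives a 1:1 phenotypic ratio.
The 1:1 ratio has 2 parts, so with N = 83 the expected counts are:
  round: 83 × 1/2 = 41.5
  wrinkled: 83 × 1/2 = 41.5
χ² = Σ (O − E)² / E
  round: (43 − 41.5)² / 41.5 = 0.0542
  wrinkled: (40 − 41.5)² / 41.5 = 0.0542
χ² = 0.0542 + 0.0542 = 0.1084 ≈ 0.108
Degrees of freedom = 2 − 1 = 1; critical value at α = 0.05 is 3.841.
Since 0.108 < 3.841, we fail to reject the null hypothesis — the data are consistent with the 1:1 ratio.

0.108; consistent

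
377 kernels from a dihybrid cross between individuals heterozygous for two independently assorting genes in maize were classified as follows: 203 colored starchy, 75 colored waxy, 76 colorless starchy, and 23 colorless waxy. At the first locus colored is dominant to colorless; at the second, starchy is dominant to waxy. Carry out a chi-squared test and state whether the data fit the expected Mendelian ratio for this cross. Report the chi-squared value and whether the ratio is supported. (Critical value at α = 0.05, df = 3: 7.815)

A dihybrid F₂ with independent assortment and complete dominance at both loci gives a 9:3:3:1 phenotypic ratio.
Total ratio parts = 16. Expected numbers out of 377:
  colored starchy: 377 × 9/16 = 212.0625
  colored waxy: 377 × 3/16 = 70.6875
  colorless starchy: 377 × 3/16 = 70.6875
  colorless waxy: 377 × 1/16 = 23.5625
χ² = Σ (O − E)² / E
  colored starchy: (203 − 212.0625)² / 212.0625 = 0.3873
  colored waxy: (75 − 70.6875)² / 70.6875 = 0.2631
  colorless starchy: (76 − 70.6875)² / 70.6875 = 0.3993
  colorless waxy: (23 − 23.5625)² / 23.5625 = 0.0134
χ² = 0.3873 + 0.2631 + 0.3993 + 0.0134 = 1.0631 ≈ 1.063
Degrees of freedom = 4 − 1 = 3; critical value at α = 0.05 is 7.815.
Since 1.063 < 7.815, we fail to reject the null hypothesis — the data are consistent with the 9:3:3:1 ratio.

1.063; consistent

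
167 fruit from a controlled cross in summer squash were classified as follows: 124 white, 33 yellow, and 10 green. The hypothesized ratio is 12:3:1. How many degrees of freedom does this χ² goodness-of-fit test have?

2

A goodness-of-fit test with 3 phenotype classes has df = 3 − 1 = 2.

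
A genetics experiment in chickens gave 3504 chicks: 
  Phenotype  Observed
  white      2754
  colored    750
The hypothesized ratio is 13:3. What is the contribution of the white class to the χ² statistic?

Total ratio parts = 16. Expected numbers out of 3504:
  white: 3504 × 13/16 = 2847
  colored: 3504 × 3/16 = 657
Contribution of white: (2754 − 2847)² / 2847 = 3.0379

3.038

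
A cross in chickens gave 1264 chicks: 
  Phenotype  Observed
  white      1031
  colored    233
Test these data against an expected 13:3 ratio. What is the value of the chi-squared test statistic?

0.083

Expected counts for N = 1264 under a 13:3 ratio (total parts = 16):
  white: 1264 × 13/16 = 1027
  colored: 1264 × 3/16 = 237
χ² = Σ (O − E)² / E
  white: (1031 − 1027)² / 1027 = 0.0156
  colored: (233 − 237)² / 237 = 0.0675
χ² = 0.0156 + 0.0675 = 0.0831 ≈ 0.083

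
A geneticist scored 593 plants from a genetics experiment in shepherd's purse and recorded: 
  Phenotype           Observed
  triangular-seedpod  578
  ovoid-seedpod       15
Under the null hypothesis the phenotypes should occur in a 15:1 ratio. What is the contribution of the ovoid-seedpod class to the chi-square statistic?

13.133

Expected counts for N = 593 under a 15:1 ratio (total parts = 16):
  triangular-seedpod: 593 × 15/16 = 555.9375
  ovoid-seedpod: 593 × 1/16 = 37.0625
Contribution of ovoid-seedpod: (15 − 37.0625)² / 37.0625 = 13.1333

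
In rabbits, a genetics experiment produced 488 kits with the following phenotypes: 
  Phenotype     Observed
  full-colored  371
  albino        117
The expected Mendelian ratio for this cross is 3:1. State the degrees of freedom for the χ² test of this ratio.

1

A goodness-of-fit test with 2 phenotype classes has df = 2 − 1 = 1.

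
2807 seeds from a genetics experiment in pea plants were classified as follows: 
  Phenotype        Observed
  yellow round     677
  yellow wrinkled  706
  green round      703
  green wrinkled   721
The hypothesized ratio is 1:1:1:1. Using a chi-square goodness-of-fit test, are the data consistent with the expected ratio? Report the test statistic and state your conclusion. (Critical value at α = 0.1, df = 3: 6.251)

Expected counts for N = 2807 under a 1:1:1:1 ratio (total parts = 4):
  yellow round: 2807 × 1/4 = 701.75
  yellow wrinkled: 2807 × 1/4 = 701.75
  green round: 2807 × 1/4 = 701.75
  green wrinkled: 2807 × 1/4 = 701.75
χ² = Σ (O − E)² / E
  yellow round: (677 − 701.75)² / 701.75 = 0.8729
  yellow wrinkled: (706 − 701.75)² / 701.75 = 0.0257
  green round: (703 − 701.75)² / 701.75 = 0.0022
  green wrinkled: (721 − 701.75)² / 701.75 = 0.5281
χ² = 0.8729 + 0.0257 + 0.0022 + 0.5281 = 1.4289 ≈ 1.429
Degrees of freedom = 4 − 1 = 3; critical value at α = 0.1 is 6.251.
Since 1.429 < 6.251, we fail to reject the null hypothesis — the data are consistent with the 1:1:1:1 ratio.

1.429; consistent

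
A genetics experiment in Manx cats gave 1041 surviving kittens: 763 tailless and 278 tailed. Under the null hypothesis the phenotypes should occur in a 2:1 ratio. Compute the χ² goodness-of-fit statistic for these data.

20.581

Total ratio parts = 3. Expected numbers out of 1041:
  tailless: 1041 × 2/3 = 694
  tailed: 1041 × 1/3 = 347
χ² = Σ (O − E)² / E
  tailless: (763 − 694)² / 694 = 6.8602
  tailed: (278 − 347)² / 347 = 13.7205
χ² = 6.8602 + 13.7205 = 20.5807 ≈ 20.581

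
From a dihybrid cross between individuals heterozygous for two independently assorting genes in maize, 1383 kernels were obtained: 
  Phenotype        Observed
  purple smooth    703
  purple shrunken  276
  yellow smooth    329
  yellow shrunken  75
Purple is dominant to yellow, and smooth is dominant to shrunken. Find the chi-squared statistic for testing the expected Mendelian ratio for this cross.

A dihybrid F₂ with independent assortment and complete dominance at both loci gives a 9:3:3:1 phenotypic ratio.
Total ratio parts = 16. Expected numbers out of 1383:
  purple smooth: 1383 × 9/16 = 777.9375
  purple shrunken: 1383 × 3/16 = 259.3125
  yellow smooth: 1383 × 3/16 = 259.3125
  yellow shrunken: 1383 × 1/16 = 86.4375
χ² = Σ (O − E)² / E
  purple smooth: (703 − 777.9375)² / 777.9375 = 7.2186
  purple shrunken: (276 − 259.3125)² / 259.3125 = 1.0739
  yellow smooth: (329 − 259.3125)² / 259.3125 = 18.7278
  yellow shrunken: (75 − 86.4375)² / 86.4375 = 1.5134
χ² = 7.2186 + 1.0739 + 18.7278 + 1.5134 = 28.5337 ≈ 28.534

28.534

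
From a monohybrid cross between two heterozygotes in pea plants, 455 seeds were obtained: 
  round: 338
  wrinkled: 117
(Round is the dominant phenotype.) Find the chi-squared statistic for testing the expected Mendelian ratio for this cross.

For a monohybrid cross between heterozygotes with complete dominance, the expected phenotypic ratio is 3:1.
Total ratio parts = 4. Expected numbers out of 455:
  round: 455 × 3/4 = 341.25
  wrinkled: 455 × 1/4 = 113.75
χ² = Σ (O − E)² / E
  round: (338 − 341.25)² / 341.25 = 0.0310
  wrinkled: (117 − 113.75)² / 113.75 = 0.0929
χ² = 0.0310 + 0.0929 = 0.1239 ≈ 0.124

0.124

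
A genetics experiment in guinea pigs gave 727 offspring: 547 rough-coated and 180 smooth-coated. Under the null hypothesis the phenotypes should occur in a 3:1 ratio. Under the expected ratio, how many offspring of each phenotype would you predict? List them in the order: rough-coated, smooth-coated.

545.25, 181.75

Expected counts for N = 727 under a 3:1 ratio (total parts = 4):
  rough-coated: 727 × 3/4 = 545.25
  smooth-coated: 727 × 1/4 = 181.75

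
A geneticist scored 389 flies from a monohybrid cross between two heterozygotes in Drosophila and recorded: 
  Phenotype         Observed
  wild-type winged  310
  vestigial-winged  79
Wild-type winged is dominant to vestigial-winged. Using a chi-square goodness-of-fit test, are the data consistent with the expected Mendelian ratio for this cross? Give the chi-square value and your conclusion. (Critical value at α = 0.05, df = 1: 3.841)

For a monohybrid cross between heterozygotes with complete dominance, the expected phenotypic ratio is 3:1.
Expected counts for N = 389 under a 3:1 ratio (total parts = 4):
  wild-type winged: 389 × 3/4 = 291.75
  vestigial-winged: 389 × 1/4 = 97.25
χ² = Σ (O − E)² / E
  wild-type winged: (310 − 291.75)² / 291.75 = 1.1416
  vestigial-winged: (79 − 97.25)² / 97.25 = 3.4248
χ² = 1.1416 + 3.4248 = 4.5664 ≈ 4.566
Degrees of freedom = 2 − 1 = 1; critical value at α = 0.05 is 3.841.
Since 4.566 > 3.841, we reject the null hypothesis — the data do not fit the 3:1 ratio.

4.566; not consistent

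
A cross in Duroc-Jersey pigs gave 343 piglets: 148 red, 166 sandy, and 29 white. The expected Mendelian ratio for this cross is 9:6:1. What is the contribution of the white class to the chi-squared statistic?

2.668

The 9:6:1 ratio has 16 parts, so with N = 343 the expected counts are:
  red: 343 × 9/16 = 192.9375
  sandy: 343 × 6/16 = 128.625
  white: 343 × 1/16 = 21.4375
Contribution of white: (29 − 21.4375)² / 21.4375 = 2.6678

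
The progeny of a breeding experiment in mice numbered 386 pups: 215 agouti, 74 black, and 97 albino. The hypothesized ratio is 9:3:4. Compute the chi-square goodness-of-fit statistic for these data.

Under the 9:3:4 hypothesis (Σ ratio = 16, N = 386):
  agouti: 386 × 9/16 = 217.125
  black: 386 × 3/16 = 72.375
  albino: 386 × 4/16 = 96.5
χ² = Σ (O − E)² / E
  agouti: (215 − 217.125)² / 217.125 = 0.0208
  black: (74 − 72.375)² / 72.375 = 0.0365
  albino: (97 − 96.5)² / 96.5 = 0.0026
χ² = 0.0208 + 0.0365 + 0.0026 = 0.0599 ≈ 0.060

0.060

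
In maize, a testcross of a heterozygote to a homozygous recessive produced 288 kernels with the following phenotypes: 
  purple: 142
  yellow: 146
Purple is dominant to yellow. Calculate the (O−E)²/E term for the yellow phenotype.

A testcross of a heterozygote (Aa × aa) gives a 1:1 phenotypic ratio.
The 1:1 ratio has 2 parts, so with N = 288 the expected counts are:
  purple: 288 × 1/2 = 144
  yellow: 288 × 1/2 = 144
Contribution of yellow: (146 − 144)² / 144 = 0.0278

0.028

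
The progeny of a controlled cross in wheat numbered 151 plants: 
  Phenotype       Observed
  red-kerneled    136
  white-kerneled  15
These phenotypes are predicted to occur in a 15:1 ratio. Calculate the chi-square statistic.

3.497

Expected counts for N = 151 under a 15:1 ratio (total parts = 16):
  red-kerneled: 151 × 15/16 = 141.5625
  white-kerneled: 151 × 1/16 = 9.4375
χ² = Σ (O − E)² / E
  red-kerneled: (136 − 141.5625)² / 141.5625 = 0.2186
  white-kerneled: (15 − 9.4375)² / 9.4375 = 3.2786
χ² = 0.2186 + 3.2786 = 3.4972 ≈ 3.497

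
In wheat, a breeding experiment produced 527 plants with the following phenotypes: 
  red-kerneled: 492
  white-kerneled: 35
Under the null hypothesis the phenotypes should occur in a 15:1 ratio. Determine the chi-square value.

0.138

Expected counts for N = 527 under a 15:1 ratio (total parts = 16):
  red-kerneled: 527 × 15/16 = 494.0625
  white-kerneled: 527 × 1/16 = 32.9375
χ² = Σ (O − E)² / E
  red-kerneled: (492 − 494.0625)² / 494.0625 = 0.0086
  white-kerneled: (35 − 32.9375)² / 32.9375 = 0.1292
χ² = 0.0086 + 0.1292 = 0.1378 ≈ 0.138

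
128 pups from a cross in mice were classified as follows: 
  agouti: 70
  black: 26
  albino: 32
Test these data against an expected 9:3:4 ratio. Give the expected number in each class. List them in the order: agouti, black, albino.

Under the 9:3:4 hypothesis (Σ ratio = 16, N = 128):
  agouti: 128 × 9/16 = 72
  black: 128 × 3/16 = 24
  albino: 128 × 4/16 = 32

72, 24, 32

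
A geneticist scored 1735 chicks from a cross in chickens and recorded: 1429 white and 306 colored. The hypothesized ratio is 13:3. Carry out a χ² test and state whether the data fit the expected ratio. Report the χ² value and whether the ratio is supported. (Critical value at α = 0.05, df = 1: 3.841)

Expected counts for N = 1735 under a 13:3 ratio (total parts = 16):
  white: 1735 × 13/16 = 1409.6875
  colored: 1735 × 3/16 = 325.3125
χ² = Σ (O − E)² / E
  white: (1429 − 1409.6875)² / 1409.6875 = 0.2646
  colored: (306 − 325.3125)² / 325.3125 = 1.1465
χ² = 0.2646 + 1.1465 = 1.4111 ≈ 1.411
Degrees of freedom = 2 − 1 = 1; critical value at α = 0.05 is 3.841.
Since 1.411 < 3.841, we fail to reject the null hypothesis — the data are consistent with the 13:3 ratio.

1.411; consistent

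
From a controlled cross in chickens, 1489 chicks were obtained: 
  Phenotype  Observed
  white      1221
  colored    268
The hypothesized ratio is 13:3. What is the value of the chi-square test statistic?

Total ratio parts = 16. Expected numbers out of 1489:
  white: 1489 × 13/16 = 1209.8125
  colored: 1489 × 3/16 = 279.1875
χ² = Σ (O − E)² / E
  white: (1221 − 1209.8125)² / 1209.8125 = 0.1035
  colored: (268 − 279.1875)² / 279.1875 = 0.4483
χ² = 0.1035 + 0.4483 = 0.5518 ≈ 0.552

0.552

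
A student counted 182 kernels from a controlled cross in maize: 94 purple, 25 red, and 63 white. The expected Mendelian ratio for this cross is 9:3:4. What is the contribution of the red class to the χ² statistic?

2.440

Expected counts for N = 182 under a 9:3:4 ratio (total parts = 16):
  purple: 182 × 9/16 = 102.375
  red: 182 × 3/16 = 34.125
  white: 182 × 4/16 = 45.5
Contribution of red: (25 − 34.125)² / 34.125 = 2.4400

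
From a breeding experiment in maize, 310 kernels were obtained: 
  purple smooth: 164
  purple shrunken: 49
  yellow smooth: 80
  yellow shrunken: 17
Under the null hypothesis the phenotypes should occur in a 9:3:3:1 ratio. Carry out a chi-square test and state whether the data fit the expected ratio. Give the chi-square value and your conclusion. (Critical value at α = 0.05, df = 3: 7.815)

Under the 9:3:3:1 hypothesis (Σ ratio = 16, N = 310):
  purple smooth: 310 × 9/16 = 174.375
  purple shrunken: 310 × 3/16 = 58.125
  yellow smooth: 310 × 3/16 = 58.125
  yellow shrunken: 310 × 1/16 = 19.375
χ² = Σ (O − E)² / E
  purple smooth: (164 − 174.375)² / 174.375 = 0.6173
  purple shrunken: (49 − 58.125)² / 58.125 = 1.4325
  yellow smooth: (80 − 58.125)² / 58.125 = 8.2325
  yellow shrunken: (17 − 19.375)² / 19.375 = 0.2911
χ² = 0.6173 + 1.4325 + 8.2325 + 0.2911 = 10.5734 ≈ 10.573
Degrees of freedom = 4 − 1 = 3; critical value at α = 0.05 is 7.815.
Since 10.573 > 7.815, we reject the null hypothesis — the data do not fit the 9:3:3:1 ratio.

10.573; not consistent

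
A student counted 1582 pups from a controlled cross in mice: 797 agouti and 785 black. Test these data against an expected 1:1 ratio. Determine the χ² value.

0.091

Expected counts for N = 1582 under a 1:1 ratio (total parts = 2):
  agouti: 1582 × 1/2 = 791
  black: 1582 × 1/2 = 791
χ² = Σ (O − E)² / E
  agouti: (797 − 791)² / 791 = 0.0455
  black: (785 − 791)² / 791 = 0.0455
χ² = 0.0455 + 0.0455 = 0.091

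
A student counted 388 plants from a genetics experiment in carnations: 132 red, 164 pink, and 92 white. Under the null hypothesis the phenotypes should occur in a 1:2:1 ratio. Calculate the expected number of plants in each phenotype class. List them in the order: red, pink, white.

97, 194, 97

Under the 1:2:1 hypothesis (Σ ratio = 4, N = 388):
  red: 388 × 1/4 = 97
  pink: 388 × 2/4 = 194
  white: 388 × 1/4 = 97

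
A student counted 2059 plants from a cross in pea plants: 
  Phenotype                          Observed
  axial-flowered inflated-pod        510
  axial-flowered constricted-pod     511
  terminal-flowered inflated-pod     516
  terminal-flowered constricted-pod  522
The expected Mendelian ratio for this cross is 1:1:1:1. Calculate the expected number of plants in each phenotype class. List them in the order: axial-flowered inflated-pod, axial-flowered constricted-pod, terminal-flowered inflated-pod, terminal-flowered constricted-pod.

Expected counts for N = 2059 under a 1:1:1:1 ratio (total parts = 4):
  axial-flowered inflated-pod: 2059 × 1/4 = 514.75
  axial-flowered constricted-pod: 2059 × 1/4 = 514.75
  terminal-flowered inflated-pod: 2059 × 1/4 = 514.75
  terminal-flowered constricted-pod: 2059 × 1/4 = 514.75

514.75, 514.75, 514.75, 514.75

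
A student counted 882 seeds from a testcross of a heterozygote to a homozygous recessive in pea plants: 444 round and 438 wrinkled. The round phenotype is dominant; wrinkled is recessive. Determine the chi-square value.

0.041

A testcross of a heterozygote (Aa × aa) gives a 1:1 phenotypic ratio.
Total ratio parts = 2. Expected numbers out of 882:
  round: 882 × 1/2 = 441
  wrinkled: 882 × 1/2 = 441
χ² = Σ (O − E)² / E
  round: (444 − 441)² / 441 = 0.0204
  wrinkled: (438 − 441)² / 441 = 0.0204
χ² = 0.0204 + 0.0204 = 0.0408 ≈ 0.041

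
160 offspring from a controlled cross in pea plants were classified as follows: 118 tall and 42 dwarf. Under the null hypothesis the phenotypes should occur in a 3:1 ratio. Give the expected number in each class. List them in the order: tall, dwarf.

Total ratio parts = 4. Expected numbers out of 160:
  tall: 160 × 3/4 = 120
  dwarf: 160 × 1/4 = 40

120, 40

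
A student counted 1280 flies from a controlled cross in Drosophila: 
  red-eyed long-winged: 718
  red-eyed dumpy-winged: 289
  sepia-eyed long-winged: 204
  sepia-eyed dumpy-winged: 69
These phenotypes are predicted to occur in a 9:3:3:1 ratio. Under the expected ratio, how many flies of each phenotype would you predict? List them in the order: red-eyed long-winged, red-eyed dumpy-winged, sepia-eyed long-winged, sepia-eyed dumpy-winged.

Expected counts for N = 1280 under a 9:3:3:1 ratio (total parts = 16):
  red-eyed long-winged: 1280 × 9/16 = 720
  red-eyed dumpy-winged: 1280 × 3/16 = 240
  sepia-eyed long-winged: 1280 × 3/16 = 240
  sepia-eyed dumpy-winged: 1280 × 1/16 = 80

720, 240, 240, 80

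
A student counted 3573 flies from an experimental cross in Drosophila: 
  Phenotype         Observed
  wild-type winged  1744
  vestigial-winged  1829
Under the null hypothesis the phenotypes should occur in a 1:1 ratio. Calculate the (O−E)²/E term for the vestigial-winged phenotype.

1.011

Expected counts for N = 3573 under a 1:1 ratio (total parts = 2):
  wild-type winged: 3573 × 1/2 = 1786.5
  vestigial-winged: 3573 × 1/2 = 1786.5
Contribution of vestigial-winged: (1829 − 1786.5)² / 1786.5 = 1.0111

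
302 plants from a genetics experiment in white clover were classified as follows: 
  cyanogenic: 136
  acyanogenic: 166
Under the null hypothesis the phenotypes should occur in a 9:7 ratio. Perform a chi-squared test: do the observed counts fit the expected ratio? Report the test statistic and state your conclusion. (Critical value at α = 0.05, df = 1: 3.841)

Expected counts for N = 302 under a 9:7 ratio (total parts = 16):
  cyanogenic: 302 × 9/16 = 169.875
  acyanogenic: 302 × 7/16 = 132.125
χ² = Σ (O − E)² / E
  cyanogenic: (136 − 169.875)² / 169.875 = 6.7551
  acyanogenic: (166 − 132.125)² / 132.125 = 8.6851
χ² = 6.7551 + 8.6851 = 15.4402 ≈ 15.440
Degrees of freedom = 2 − 1 = 1; critical value at α = 0.05 is 3.841.
Since 15.440 > 3.841, we reject the null hypothesis — the data do not fit the 9:7 ratio.

15.440; not consistent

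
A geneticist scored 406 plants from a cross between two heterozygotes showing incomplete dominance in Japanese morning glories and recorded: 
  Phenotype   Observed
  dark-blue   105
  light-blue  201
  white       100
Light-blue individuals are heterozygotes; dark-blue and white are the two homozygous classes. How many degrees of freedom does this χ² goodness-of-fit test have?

With incomplete dominance, a heterozygote × heterozygote cross gives a 1:2:1 phenotypic ratio.
A goodness-of-fit test with 3 phenotype classes has df = 3 − 1 = 2.

2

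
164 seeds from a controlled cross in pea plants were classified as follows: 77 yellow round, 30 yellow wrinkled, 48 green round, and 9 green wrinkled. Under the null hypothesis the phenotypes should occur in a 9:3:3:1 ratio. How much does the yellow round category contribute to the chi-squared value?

Expected counts for N = 164 under a 9:3:3:1 ratio (total parts = 16):
  yellow round: 164 × 9/16 = 92.25
  yellow wrinkled: 164 × 3/16 = 30.75
  green round: 164 × 3/16 = 30.75
  green wrinkled: 164 × 1/16 = 10.25
Contribution of yellow round: (77 − 92.25)² / 92.25 = 2.5210

2.521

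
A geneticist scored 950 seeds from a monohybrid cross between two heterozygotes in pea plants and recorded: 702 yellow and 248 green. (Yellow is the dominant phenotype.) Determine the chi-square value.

0.619

For a monohybrid cross between heterozygotes with complete dominance, the expected phenotypic ratio is 3:1.
Expected counts for N = 950 under a 3:1 ratio (total parts = 4):
  yellow: 950 × 3/4 = 712.5
  green: 950 × 1/4 = 237.5
χ² = Σ (O − E)² / E
  yellow: (702 − 712.5)² / 712.5 = 0.1547
  green: (248 − 237.5)² / 237.5 = 0.4642
χ² = 0.1547 + 0.4642 = 0.6189 ≈ 0.619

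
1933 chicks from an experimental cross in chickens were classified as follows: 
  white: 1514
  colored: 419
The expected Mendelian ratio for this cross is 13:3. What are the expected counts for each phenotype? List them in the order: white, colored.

Expected counts for N = 1933 under a 13:3 ratio (total parts = 16):
  white: 1933 × 13/16 = 1570.5625
  colored: 1933 × 3/16 = 362.4375

1570.5625, 362.4375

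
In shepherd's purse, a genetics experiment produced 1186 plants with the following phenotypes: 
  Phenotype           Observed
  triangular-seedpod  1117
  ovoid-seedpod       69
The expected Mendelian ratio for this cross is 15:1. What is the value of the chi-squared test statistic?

0.378

Total ratio parts = 16. Expected numbers out of 1186:
  triangular-seedpod: 1186 × 15/16 = 1111.875
  ovoid-seedpod: 1186 × 1/16 = 74.125
χ² = Σ (O − E)² / E
  triangular-seedpod: (1117 − 1111.875)² / 1111.875 = 0.0236
  ovoid-seedpod: (69 − 74.125)² / 74.125 = 0.3543
χ² = 0.0236 + 0.3543 = 0.3779 ≈ 0.378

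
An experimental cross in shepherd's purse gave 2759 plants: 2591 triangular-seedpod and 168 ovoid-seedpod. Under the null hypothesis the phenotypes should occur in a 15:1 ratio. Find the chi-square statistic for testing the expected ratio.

0.122

Total ratio parts = 16. Expected numbers out of 2759:
  triangular-seedpod: 2759 × 15/16 = 2586.5625
  ovoid-seedpod: 2759 × 1/16 = 172.4375
χ² = Σ (O − E)² / E
  triangular-seedpod: (2591 − 2586.5625)² / 2586.5625 = 0.0076
  ovoid-seedpod: (168 − 172.4375)² / 172.4375 = 0.1142
χ² = 0.0076 + 0.1142 = 0.1218 ≈ 0.122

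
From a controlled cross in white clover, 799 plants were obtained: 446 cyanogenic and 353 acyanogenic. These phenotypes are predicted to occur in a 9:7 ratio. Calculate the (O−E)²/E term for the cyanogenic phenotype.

Total ratio parts = 16. Expected numbers out of 799:
  cyanogenic: 799 × 9/16 = 449.4375
  acyanogenic: 799 × 7/16 = 349.5625
Contribution of cyanogenic: (446 − 449.4375)² / 449.4375 = 0.0263

0.026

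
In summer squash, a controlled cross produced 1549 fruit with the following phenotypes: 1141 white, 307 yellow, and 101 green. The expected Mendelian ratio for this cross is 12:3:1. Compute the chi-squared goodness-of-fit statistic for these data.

The 12:3:1 ratio has 16 parts, so with N = 1549 the expected counts are:
  white: 1549 × 12/16 = 1161.75
  yellow: 1549 × 3/16 = 290.4375
  green: 1549 × 1/16 = 96.8125
χ² = Σ (O − E)² / E
  white: (1141 − 1161.75)² / 1161.75 = 0.3706
  yellow: (307 − 290.4375)² / 290.4375 = 0.9445
  green: (101 − 96.8125)² / 96.8125 = 0.1811
χ² = 0.3706 + 0.9445 + 0.1811 = 1.4962 ≈ 1.496

1.496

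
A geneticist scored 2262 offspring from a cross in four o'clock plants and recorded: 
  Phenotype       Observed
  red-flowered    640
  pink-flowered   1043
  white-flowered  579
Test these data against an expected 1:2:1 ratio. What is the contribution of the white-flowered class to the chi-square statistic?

Total ratio parts = 4. Expected numbers out of 2262:
  red-flowered: 2262 × 1/4 = 565.5
  pink-flowered: 2262 × 2/4 = 1131
  white-flowered: 2262 × 1/4 = 565.5
Contribution of white-flowered: (579 − 565.5)² / 565.5 = 0.3223

0.322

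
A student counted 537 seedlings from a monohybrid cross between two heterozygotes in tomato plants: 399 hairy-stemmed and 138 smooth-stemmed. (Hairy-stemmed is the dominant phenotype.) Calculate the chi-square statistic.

0.140

For a monohybrid cross between heterozygotes with complete dominance, the expected phenotypic ratio is 3:1.
Expected counts for N = 537 under a 3:1 ratio (total parts = 4):
  hairy-stemmed: 537 × 3/4 = 402.75
  smooth-stemmed: 537 × 1/4 = 134.25
χ² = Σ (O − E)² / E
  hairy-stemmed: (399 − 402.75)² / 402.75 = 0.0349
  smooth-stemmed: (138 − 134.25)² / 134.25 = 0.1047
χ² = 0.0349 + 0.1047 = 0.1396 ≈ 0.140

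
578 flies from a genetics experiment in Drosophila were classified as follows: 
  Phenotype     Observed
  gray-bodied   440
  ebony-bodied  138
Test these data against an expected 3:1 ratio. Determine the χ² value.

0.390

Total ratio parts = 4. Expected numbers out of 578:
  gray-bodied: 578 × 3/4 = 433.5
  ebony-bodied: 578 × 1/4 = 144.5
χ² = Σ (O − E)² / E
  gray-bodied: (440 − 433.5)² / 433.5 = 0.0975
  ebony-bodied: (138 − 144.5)² / 144.5 = 0.2924
χ² = 0.0975 + 0.2924 = 0.3899 ≈ 0.390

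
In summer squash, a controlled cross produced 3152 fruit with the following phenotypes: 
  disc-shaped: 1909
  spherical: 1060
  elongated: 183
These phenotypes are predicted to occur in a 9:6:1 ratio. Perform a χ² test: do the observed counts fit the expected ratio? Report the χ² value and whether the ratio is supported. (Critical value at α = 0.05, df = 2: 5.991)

24.019; not consistent

Under the 9:6:1 hypothesis (Σ ratio = 16, N = 3152):
  disc-shaped: 3152 × 9/16 = 1773
  spherical: 3152 × 6/16 = 1182
  elongated: 3152 × 1/16 = 197
χ² = Σ (O − E)² / E
  disc-shaped: (1909 − 1773)² / 1773 = 10.4320
  spherical: (1060 − 1182)² / 1182 = 12.5922
  elongated: (183 − 197)² / 197 = 0.9949
χ² = 10.4320 + 12.5922 + 0.9949 = 24.0191 ≈ 24.019
Degrees of freedom = 3 − 1 = 2; critical value at α = 0.05 is 5.991.
Since 24.019 > 5.991, we reject the null hypothesis — the data do not fit the 9:6:1 ratio.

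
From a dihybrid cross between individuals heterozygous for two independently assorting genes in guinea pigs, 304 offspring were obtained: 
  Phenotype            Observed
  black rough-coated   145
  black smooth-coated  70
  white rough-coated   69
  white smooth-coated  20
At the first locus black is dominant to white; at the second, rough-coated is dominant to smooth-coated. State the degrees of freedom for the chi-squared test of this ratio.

A dihybrid F₂ with independent assortment and complete dominance at both loci gives a 9:3:3:1 phenotypic ratio.
A goodness-of-fit test with 4 phenotype classes has df = 4 − 1 = 3.

3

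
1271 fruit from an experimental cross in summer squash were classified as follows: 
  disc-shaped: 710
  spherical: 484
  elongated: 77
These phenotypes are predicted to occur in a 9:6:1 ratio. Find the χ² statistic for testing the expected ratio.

Under the 9:6:1 hypothesis (Σ ratio = 16, N = 1271):
  disc-shaped: 1271 × 9/16 = 714.9375
  spherical: 1271 × 6/16 = 476.625
  elongated: 1271 × 1/16 = 79.4375
χ² = Σ (O − E)² / E
  disc-shaped: (710 − 714.9375)² / 714.9375 = 0.0341
  spherical: (484 − 476.625)² / 476.625 = 0.1141
  elongated: (77 − 79.4375)² / 79.4375 = 0.0748
χ² = 0.0341 + 0.1141 + 0.0748 = 0.223

0.223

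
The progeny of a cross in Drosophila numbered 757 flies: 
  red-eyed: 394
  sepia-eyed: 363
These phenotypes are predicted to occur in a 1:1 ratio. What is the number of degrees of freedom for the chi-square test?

1

A goodness-of-fit test with 2 phenotype classes has df = 2 − 1 = 1.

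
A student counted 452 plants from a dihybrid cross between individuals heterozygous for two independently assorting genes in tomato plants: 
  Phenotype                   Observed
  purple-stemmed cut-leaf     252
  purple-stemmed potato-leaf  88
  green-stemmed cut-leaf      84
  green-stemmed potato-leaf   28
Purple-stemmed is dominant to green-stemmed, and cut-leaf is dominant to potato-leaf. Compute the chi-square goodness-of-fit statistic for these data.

A dihybrid F₂ with independent assortment and complete dominance at both loci gives a 9:3:3:1 phenotypic ratio.
Expected counts for N = 452 under a 9:3:3:1 ratio (total parts = 16):
  purple-stemmed cut-leaf: 452 × 9/16 = 254.25
  purple-stemmed potato-leaf: 452 × 3/16 = 84.75
  green-stemmed cut-leaf: 452 × 3/16 = 84.75
  green-stemmed potato-leaf: 452 × 1/16 = 28.25
χ² = Σ (O − E)² / E
  purple-stemmed cut-leaf: (252 − 254.25)² / 254.25 = 0.0199
  purple-stemmed potato-leaf: (88 − 84.75)² / 84.75 = 0.1246
  green-stemmed cut-leaf: (84 − 84.75)² / 84.75 = 0.0066
  green-stemmed potato-leaf: (28 − 28.25)² / 28.25 = 0.0022
χ² = 0.0199 + 0.1246 + 0.0066 + 0.0022 = 0.1533 ≈ 0.153

0.153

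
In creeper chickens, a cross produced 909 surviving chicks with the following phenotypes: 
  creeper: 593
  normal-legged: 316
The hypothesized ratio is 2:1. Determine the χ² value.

0.837

Total ratio parts = 3. Expected numbers out of 909:
  creeper: 909 × 2/3 = 606
  normal-legged: 909 × 1/3 = 303
χ² = Σ (O − E)² / E
  creeper: (593 − 606)² / 606 = 0.2789
  normal-legged: (316 − 303)² / 303 = 0.5578
χ² = 0.2789 + 0.5578 = 0.8367 ≈ 0.837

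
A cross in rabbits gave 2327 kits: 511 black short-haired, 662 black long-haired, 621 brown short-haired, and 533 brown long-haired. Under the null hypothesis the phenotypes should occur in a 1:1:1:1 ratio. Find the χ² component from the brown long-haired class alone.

4.085

Under the 1:1:1:1 hypothesis (Σ ratio = 4, N = 2327):
  black short-haired: 2327 × 1/4 = 581.75
  black long-haired: 2327 × 1/4 = 581.75
  brown short-haired: 2327 × 1/4 = 581.75
  brown long-haired: 2327 × 1/4 = 581.75
Contribution of brown long-haired: (533 − 581.75)² / 581.75 = 4.0852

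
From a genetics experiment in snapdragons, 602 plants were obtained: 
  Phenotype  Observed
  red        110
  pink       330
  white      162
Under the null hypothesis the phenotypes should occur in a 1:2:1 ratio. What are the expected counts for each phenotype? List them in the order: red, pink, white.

Expected counts for N = 602 under a 1:2:1 ratio (total parts = 4):
  red: 602 × 1/4 = 150.5
  pink: 602 × 2/4 = 301
  white: 602 × 1/4 = 150.5

150.5, 301, 150.5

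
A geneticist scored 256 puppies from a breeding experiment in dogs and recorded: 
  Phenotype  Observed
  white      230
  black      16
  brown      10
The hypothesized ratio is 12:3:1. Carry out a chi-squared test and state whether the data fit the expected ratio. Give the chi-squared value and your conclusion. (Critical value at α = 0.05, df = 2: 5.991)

Total ratio parts = 16. Expected numbers out of 256:
  white: 256 × 12/16 = 192
  black: 256 × 3/16 = 48
  brown: 256 × 1/16 = 16
χ² = Σ (O − E)² / E
  white: (230 − 192)² / 192 = 7.5208
  black: (16 − 48)² / 48 = 21.3333
  brown: (10 − 16)² / 16 = 2.2500
χ² = 7.5208 + 21.3333 + 2.2500 = 31.1041 ≈ 31.104
Degrees of freedom = 3 − 1 = 2; critical value at α = 0.05 is 5.991.
Since 31.104 > 5.991, we reject the null hypothesis — the data do not fit the 12:3:1 ratio.

31.104; not consistent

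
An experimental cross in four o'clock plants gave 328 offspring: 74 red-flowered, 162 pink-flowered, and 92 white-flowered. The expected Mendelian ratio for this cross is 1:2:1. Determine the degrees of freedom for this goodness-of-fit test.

2

A goodness-of-fit test with 3 phenotype classes has df = 3 − 1 = 2.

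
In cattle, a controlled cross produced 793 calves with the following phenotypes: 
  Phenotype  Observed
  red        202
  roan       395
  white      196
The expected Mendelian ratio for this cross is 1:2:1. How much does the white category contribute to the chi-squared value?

0.026

Total ratio parts = 4. Expected numbers out of 793:
  red: 793 × 1/4 = 198.25
  roan: 793 × 2/4 = 396.5
  white: 793 × 1/4 = 198.25
Contribution of white: (196 − 198.25)² / 198.25 = 0.0255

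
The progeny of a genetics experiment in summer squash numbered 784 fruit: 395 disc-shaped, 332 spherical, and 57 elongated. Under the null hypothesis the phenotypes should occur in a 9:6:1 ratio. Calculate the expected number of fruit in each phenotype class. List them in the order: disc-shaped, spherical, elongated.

441, 294, 49

Total ratio parts = 16. Expected numbers out of 784:
  disc-shaped: 784 × 9/16 = 441
  spherical: 784 × 6/16 = 294
  elongated: 784 × 1/16 = 49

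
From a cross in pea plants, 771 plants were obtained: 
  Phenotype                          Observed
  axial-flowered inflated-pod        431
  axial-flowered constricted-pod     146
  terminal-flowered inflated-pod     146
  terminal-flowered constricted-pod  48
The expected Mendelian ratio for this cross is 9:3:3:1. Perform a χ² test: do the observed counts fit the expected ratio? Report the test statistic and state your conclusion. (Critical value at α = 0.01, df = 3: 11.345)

Under the 9:3:3:1 hypothesis (Σ ratio = 16, N = 771):
  axial-flowered inflated-pod: 771 × 9/16 = 433.6875
  axial-flowered constricted-pod: 771 × 3/16 = 144.5625
  terminal-flowered inflated-pod: 771 × 3/16 = 144.5625
  terminal-flowered constricted-pod: 771 × 1/16 = 48.1875
χ² = Σ (O − E)² / E
  axial-flowered inflated-pod: (431 − 433.6875)² / 433.6875 = 0.0167
  axial-flowered constricted-pod: (146 − 144.5625)² / 144.5625 = 0.0143
  terminal-flowered inflated-pod: (146 − 144.5625)² / 144.5625 = 0.0143
  terminal-flowered constricted-pod: (48 − 48.1875)² / 48.1875 = 0.0007
χ² = 0.0167 + 0.0143 + 0.0143 + 0.0007 = 0.046
Degrees of freedom = 4 − 1 = 3; critical value at α = 0.01 is 11.345.
Since 0.046 < 11.345, we fail to reject the null hypothesis — the data are consistent with the 9:3:3:1 ratio.

0.046; consistent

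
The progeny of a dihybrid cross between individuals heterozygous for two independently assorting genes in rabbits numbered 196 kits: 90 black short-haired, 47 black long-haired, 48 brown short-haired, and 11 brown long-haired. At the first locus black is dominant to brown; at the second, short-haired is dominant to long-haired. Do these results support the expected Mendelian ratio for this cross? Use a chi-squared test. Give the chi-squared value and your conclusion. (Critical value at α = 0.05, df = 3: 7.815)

A dihybrid F₂ with independent assortment and complete dominance at both loci gives a 9:3:3:1 phenotypic ratio.
The 9:3:3:1 ratio has 16 parts, so with N = 196 the expected counts are:
  black short-haired: 196 × 9/16 = 110.25
  black long-haired: 196 × 3/16 = 36.75
  brown short-haired: 196 × 3/16 = 36.75
  brown long-haired: 196 × 1/16 = 12.25
χ² = Σ (O − E)² / E
  black short-haired: (90 − 110.25)² / 110.25 = 3.7194
  black long-haired: (47 − 36.75)² / 36.75 = 2.8588
  brown short-haired: (48 − 36.75)² / 36.75 = 3.4439
  brown long-haired: (11 − 12.25)² / 12.25 = 0.1276
χ² = 3.7194 + 2.8588 + 3.4439 + 0.1276 = 10.1497 ≈ 10.150
Degrees of freedom = 4 − 1 = 3; critical value at α = 0.05 is 7.815.
Since 10.150 > 7.815, we reject the null hypothesis — the data do not fit the 9:3:3:1 ratio.

10.150; not consistent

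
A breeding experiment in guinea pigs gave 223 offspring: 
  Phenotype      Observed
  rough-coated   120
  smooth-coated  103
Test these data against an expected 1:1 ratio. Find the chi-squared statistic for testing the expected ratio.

The 1:1 ratio has 2 parts, so with N = 223 the expected counts are:
  rough-coated: 223 × 1/2 = 111.5
  smooth-coated: 223 × 1/2 = 111.5
χ² = Σ (O − E)² / E
  rough-coated: (120 − 111.5)² / 111.5 = 0.6480
  smooth-coated: (103 − 111.5)² / 111.5 = 0.6480
χ² = 0.6480 + 0.6480 = 1.296

1.296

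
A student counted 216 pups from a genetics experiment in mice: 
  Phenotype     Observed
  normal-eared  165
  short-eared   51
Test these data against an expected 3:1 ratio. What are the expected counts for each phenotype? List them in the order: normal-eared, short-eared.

162, 54

Expected counts for N = 216 under a 3:1 ratio (total parts = 4):
  normal-eared: 216 × 3/4 = 162
  short-eared: 216 × 1/4 = 54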